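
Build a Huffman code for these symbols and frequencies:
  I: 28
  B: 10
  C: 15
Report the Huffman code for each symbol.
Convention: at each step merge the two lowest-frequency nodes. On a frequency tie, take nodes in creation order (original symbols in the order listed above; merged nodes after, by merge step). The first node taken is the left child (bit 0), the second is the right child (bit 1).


Huffman tree construction:
Step 1: Merge B(10) + C(15) = 25
Step 2: Merge (B+C)(25) + I(28) = 53
Read each symbol's code off the tree from the root (left child = 0, right child = 1).

Codes:
  I: 1 (length 1)
  B: 00 (length 2)
  C: 01 (length 2)
Average code length: 78/53 = 1.4717 bits/symbol


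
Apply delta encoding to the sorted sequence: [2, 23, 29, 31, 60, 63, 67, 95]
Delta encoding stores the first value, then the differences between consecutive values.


First value: 2
Deltas:
  23 - 2 = 21
  29 - 23 = 6
  31 - 29 = 2
  60 - 31 = 29
  63 - 60 = 3
  67 - 63 = 4
  95 - 67 = 28


Delta encoded: [2, 21, 6, 2, 29, 3, 4, 28]


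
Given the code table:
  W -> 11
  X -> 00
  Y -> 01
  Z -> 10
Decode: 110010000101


Decoding:
11 -> W
00 -> X
10 -> Z
00 -> X
01 -> Y
01 -> Y


Result: WXZXYY


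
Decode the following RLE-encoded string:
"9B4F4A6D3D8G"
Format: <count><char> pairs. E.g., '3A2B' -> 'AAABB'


Expanding each <count><char> pair:
  9B -> 'BBBBBBBBB'
  4F -> 'FFFF'
  4A -> 'AAAA'
  6D -> 'DDDDDD'
  3D -> 'DDD'
  8G -> 'GGGGGGGG'

Decoded = BBBBBBBBBFFFFAAAADDDDDDDDDGGGGGGGG


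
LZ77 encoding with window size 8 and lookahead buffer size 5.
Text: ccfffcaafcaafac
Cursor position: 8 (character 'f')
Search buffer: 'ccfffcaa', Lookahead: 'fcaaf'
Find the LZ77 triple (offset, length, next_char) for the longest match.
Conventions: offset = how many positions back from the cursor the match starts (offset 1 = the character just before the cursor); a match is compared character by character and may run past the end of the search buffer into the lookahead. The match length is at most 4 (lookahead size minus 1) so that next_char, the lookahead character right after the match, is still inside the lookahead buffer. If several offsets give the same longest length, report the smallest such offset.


Try each offset into the search buffer:
  offset=1 (pos 7, char 'a'): match length 0
  offset=2 (pos 6, char 'a'): match length 0
  offset=3 (pos 5, char 'c'): match length 0
  offset=4 (pos 4, char 'f'): match length 4
  offset=5 (pos 3, char 'f'): match length 1
  offset=6 (pos 2, char 'f'): match length 1
  offset=7 (pos 1, char 'c'): match length 0
  offset=8 (pos 0, char 'c'): match length 0
Longest match has length 4 at offset 4.
next_char = character at position 8 + 4 = 12 -> 'f'

Best match: offset=4, length=4 (matching 'fcaa' starting at position 4)
LZ77 triple: (4, 4, 'f')


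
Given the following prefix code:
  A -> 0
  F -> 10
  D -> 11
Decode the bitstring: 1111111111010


Decoding step by step:
Bits 11 -> D
Bits 11 -> D
Bits 11 -> D
Bits 11 -> D
Bits 11 -> D
Bits 0 -> A
Bits 10 -> F


Decoded message: DDDDDAF


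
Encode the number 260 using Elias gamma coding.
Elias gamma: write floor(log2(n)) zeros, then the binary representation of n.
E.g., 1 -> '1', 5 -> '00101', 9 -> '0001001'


num_bits = floor(log2(260)) + 1 = 9
leading_zeros = num_bits - 1 = 8
binary(260) = 100000100

Elias gamma(260) = '00000000' + '100000100' = 00000000100000100 (17 bits)


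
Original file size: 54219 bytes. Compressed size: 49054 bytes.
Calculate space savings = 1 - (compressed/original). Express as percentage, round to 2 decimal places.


ratio = compressed/original = 49054/54219 = 0.904738
savings = 1 - ratio = 1 - 0.904738 = 0.095262
as a percentage: 0.095262 * 100 = 9.53%

Space savings = 1 - 49054/54219 = 9.53%


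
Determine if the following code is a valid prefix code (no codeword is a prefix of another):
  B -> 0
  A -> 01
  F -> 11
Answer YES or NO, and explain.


Checking each pair (does one codeword prefix another?):
  B='0' vs A='01': prefix -- VIOLATION

NO -- this is NOT a valid prefix code. B (0) is a prefix of A (01).


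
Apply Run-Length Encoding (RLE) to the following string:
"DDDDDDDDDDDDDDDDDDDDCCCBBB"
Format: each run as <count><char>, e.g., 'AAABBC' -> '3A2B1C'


Scanning runs left to right:
  i=0: run of 'D' x 20 -> '20D'
  i=20: run of 'C' x 3 -> '3C'
  i=23: run of 'B' x 3 -> '3B'

RLE = 20D3C3B


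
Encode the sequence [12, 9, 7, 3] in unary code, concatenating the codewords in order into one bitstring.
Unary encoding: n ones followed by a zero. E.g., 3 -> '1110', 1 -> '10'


Encode each number as n ones followed by a terminating 0:
  12 -> 1111111111110 (13 bits)
  9 -> 1111111110 (10 bits)
  7 -> 11111110 (8 bits)
  3 -> 1110 (4 bits)
Total length = 13 + 10 + 8 + 4 = 35 bits.

Unary([12, 9, 7, 3]) = 11111111111101111111110111111101110 (35 bits)


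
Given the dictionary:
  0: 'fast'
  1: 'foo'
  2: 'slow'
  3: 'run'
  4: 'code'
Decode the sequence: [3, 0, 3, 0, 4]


Look up each index in the dictionary:
  3 -> 'run'
  0 -> 'fast'
  3 -> 'run'
  0 -> 'fast'
  4 -> 'code'

Decoded: "run fast run fast code"


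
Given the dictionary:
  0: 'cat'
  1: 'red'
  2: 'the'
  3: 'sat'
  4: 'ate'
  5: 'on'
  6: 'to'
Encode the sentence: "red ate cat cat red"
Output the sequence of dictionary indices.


Look up each word in the dictionary:
  'red' -> 1
  'ate' -> 4
  'cat' -> 0
  'cat' -> 0
  'red' -> 1

Encoded: [1, 4, 0, 0, 1]


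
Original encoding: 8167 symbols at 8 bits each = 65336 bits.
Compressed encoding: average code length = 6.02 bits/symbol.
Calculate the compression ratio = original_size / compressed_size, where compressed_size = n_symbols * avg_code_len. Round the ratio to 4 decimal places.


original_size = n_symbols * orig_bits = 8167 * 8 = 65336 bits
compressed_size = n_symbols * avg_code_len = 8167 * 6.02 = 49165.34 bits
ratio = original_size / compressed_size = 65336 / 49165.34 = 1.3289

Compression ratio = 1.3289


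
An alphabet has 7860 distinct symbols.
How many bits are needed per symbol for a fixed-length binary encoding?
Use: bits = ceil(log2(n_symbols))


log2(7860) = 12.9403
Bracket: 2^12 = 4096 < 7860 <= 2^13 = 8192
So ceil(log2(7860)) = 13

bits = ceil(log2(7860)) = ceil(12.9403) = 13 bits


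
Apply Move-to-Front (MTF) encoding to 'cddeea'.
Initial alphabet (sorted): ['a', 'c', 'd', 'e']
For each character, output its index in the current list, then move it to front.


MTF encoding:
'c': index 1 in ['a', 'c', 'd', 'e'] -> ['c', 'a', 'd', 'e']
'd': index 2 in ['c', 'a', 'd', 'e'] -> ['d', 'c', 'a', 'e']
'd': index 0 in ['d', 'c', 'a', 'e'] -> ['d', 'c', 'a', 'e']
'e': index 3 in ['d', 'c', 'a', 'e'] -> ['e', 'd', 'c', 'a']
'e': index 0 in ['e', 'd', 'c', 'a'] -> ['e', 'd', 'c', 'a']
'a': index 3 in ['e', 'd', 'c', 'a'] -> ['a', 'e', 'd', 'c']


Output: [1, 2, 0, 3, 0, 3]


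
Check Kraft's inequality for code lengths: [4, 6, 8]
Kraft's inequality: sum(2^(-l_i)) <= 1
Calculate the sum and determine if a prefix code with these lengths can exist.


Sum = 2^(-4) + 2^(-6) + 2^(-8)
    = 0.0625 + 0.015625 + 0.00390625
    = 21/256 = 0.08203125
Since 0.08203125 <= 1, Kraft's inequality IS satisfied.
A prefix code with these lengths CAN exist.

Kraft sum = 0.08203125. Satisfied.


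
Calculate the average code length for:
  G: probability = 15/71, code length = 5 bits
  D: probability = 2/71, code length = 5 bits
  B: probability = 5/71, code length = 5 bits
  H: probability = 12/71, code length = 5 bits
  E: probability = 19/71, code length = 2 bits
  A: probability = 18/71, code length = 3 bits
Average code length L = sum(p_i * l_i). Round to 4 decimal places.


Weighted contributions p_i * l_i:
  G: (15/71) * 5 = 75/71
  D: (2/71) * 5 = 10/71
  B: (5/71) * 5 = 25/71
  H: (12/71) * 5 = 60/71
  E: (19/71) * 2 = 38/71
  A: (18/71) * 3 = 54/71
Sum = (75 + 10 + 25 + 60 + 38 + 54)/71 = 262/71

L = 262/71 = 3.6901 bits/symbol


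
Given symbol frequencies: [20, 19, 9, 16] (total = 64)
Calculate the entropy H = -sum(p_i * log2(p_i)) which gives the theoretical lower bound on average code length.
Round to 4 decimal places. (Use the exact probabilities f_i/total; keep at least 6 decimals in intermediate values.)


Per-symbol terms -p_i * log2(p_i) with p_i = f_i/64:
  p = 20/64 = 0.312500: log2(p) = -1.678072, -p*log2(p) = 0.524397
  p = 19/64 = 0.296875: log2(p) = -1.752072, -p*log2(p) = 0.520147
  p = 9/64 = 0.140625: log2(p) = -2.830075, -p*log2(p) = 0.397979
  p = 16/64 = 0.250000: log2(p) = -2.000000, -p*log2(p) = 0.500000
H = 0.524397 + 0.520147 + 0.397979 + 0.500000 = 1.942523

H = 1.9425 bits/symbol


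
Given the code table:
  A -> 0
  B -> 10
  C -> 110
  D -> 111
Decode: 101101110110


Decoding:
10 -> B
110 -> C
111 -> D
0 -> A
110 -> C


Result: BCDAC


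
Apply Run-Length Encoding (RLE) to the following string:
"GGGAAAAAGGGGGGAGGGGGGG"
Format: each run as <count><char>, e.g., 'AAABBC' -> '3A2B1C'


Scanning runs left to right:
  i=0: run of 'G' x 3 -> '3G'
  i=3: run of 'A' x 5 -> '5A'
  i=8: run of 'G' x 6 -> '6G'
  i=14: run of 'A' x 1 -> '1A'
  i=15: run of 'G' x 7 -> '7G'

RLE = 3G5A6G1A7G


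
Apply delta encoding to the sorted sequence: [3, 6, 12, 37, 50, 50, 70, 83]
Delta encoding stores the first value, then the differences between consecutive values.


First value: 3
Deltas:
  6 - 3 = 3
  12 - 6 = 6
  37 - 12 = 25
  50 - 37 = 13
  50 - 50 = 0
  70 - 50 = 20
  83 - 70 = 13


Delta encoded: [3, 3, 6, 25, 13, 0, 20, 13]


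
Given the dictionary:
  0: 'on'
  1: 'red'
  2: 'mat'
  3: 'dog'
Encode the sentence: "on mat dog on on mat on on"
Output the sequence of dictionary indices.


Look up each word in the dictionary:
  'on' -> 0
  'mat' -> 2
  'dog' -> 3
  'on' -> 0
  'on' -> 0
  'mat' -> 2
  'on' -> 0
  'on' -> 0

Encoded: [0, 2, 3, 0, 0, 2, 0, 0]


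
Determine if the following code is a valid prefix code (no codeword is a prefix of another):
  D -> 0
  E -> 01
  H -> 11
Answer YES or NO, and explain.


Checking each pair (does one codeword prefix another?):
  D='0' vs E='01': prefix -- VIOLATION

NO -- this is NOT a valid prefix code. D (0) is a prefix of E (01).


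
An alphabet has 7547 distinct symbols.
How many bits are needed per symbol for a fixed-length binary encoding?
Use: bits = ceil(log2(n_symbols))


log2(7547) = 12.8817
Bracket: 2^12 = 4096 < 7547 <= 2^13 = 8192
So ceil(log2(7547)) = 13

bits = ceil(log2(7547)) = ceil(12.8817) = 13 bits


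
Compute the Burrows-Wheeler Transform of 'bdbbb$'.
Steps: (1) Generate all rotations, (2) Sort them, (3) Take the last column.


Rotations (sorted):
  0: $bdbbb -> last char: b
  1: b$bdbb -> last char: b
  2: bb$bdb -> last char: b
  3: bbb$bd -> last char: d
  4: bdbbb$ -> last char: $
  5: dbbb$b -> last char: b


BWT = bbbd$b


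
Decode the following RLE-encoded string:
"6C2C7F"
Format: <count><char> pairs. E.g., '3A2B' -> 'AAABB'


Expanding each <count><char> pair:
  6C -> 'CCCCCC'
  2C -> 'CC'
  7F -> 'FFFFFFF'

Decoded = CCCCCCCCFFFFFFF


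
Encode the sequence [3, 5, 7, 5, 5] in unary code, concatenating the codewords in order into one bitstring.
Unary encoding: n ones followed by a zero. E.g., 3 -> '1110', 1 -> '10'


Encode each number as n ones followed by a terminating 0:
  3 -> 1110 (4 bits)
  5 -> 111110 (6 bits)
  7 -> 11111110 (8 bits)
  5 -> 111110 (6 bits)
  5 -> 111110 (6 bits)
Total length = 4 + 6 + 8 + 6 + 6 = 30 bits.

Unary([3, 5, 7, 5, 5]) = 111011111011111110111110111110 (30 bits)


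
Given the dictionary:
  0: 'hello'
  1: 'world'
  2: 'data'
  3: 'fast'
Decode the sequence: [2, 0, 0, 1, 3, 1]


Look up each index in the dictionary:
  2 -> 'data'
  0 -> 'hello'
  0 -> 'hello'
  1 -> 'world'
  3 -> 'fast'
  1 -> 'world'

Decoded: "data hello hello world fast world"


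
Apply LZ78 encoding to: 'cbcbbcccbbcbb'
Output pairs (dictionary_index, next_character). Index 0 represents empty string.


LZ78 encoding steps:
Dictionary: {0: ''}
Step 1: w='' (idx 0), next='c' -> output (0, 'c'), add 'c' as idx 1
Step 2: w='' (idx 0), next='b' -> output (0, 'b'), add 'b' as idx 2
Step 3: w='c' (idx 1), next='b' -> output (1, 'b'), add 'cb' as idx 3
Step 4: w='b' (idx 2), next='c' -> output (2, 'c'), add 'bc' as idx 4
Step 5: w='c' (idx 1), next='c' -> output (1, 'c'), add 'cc' as idx 5
Step 6: w='b' (idx 2), next='b' -> output (2, 'b'), add 'bb' as idx 6
Step 7: w='cb' (idx 3), next='b' -> output (3, 'b'), add 'cbb' as idx 7


Encoded: [(0, 'c'), (0, 'b'), (1, 'b'), (2, 'c'), (1, 'c'), (2, 'b'), (3, 'b')]


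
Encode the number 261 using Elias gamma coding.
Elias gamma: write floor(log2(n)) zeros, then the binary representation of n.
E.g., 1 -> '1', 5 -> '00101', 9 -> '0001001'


num_bits = floor(log2(261)) + 1 = 9
leading_zeros = num_bits - 1 = 8
binary(261) = 100000101

Elias gamma(261) = '00000000' + '100000101' = 00000000100000101 (17 bits)


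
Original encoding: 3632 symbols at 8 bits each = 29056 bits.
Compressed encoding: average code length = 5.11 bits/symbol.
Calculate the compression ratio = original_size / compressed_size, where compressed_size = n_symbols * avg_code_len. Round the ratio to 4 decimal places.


original_size = n_symbols * orig_bits = 3632 * 8 = 29056 bits
compressed_size = n_symbols * avg_code_len = 3632 * 5.11 = 18559.52 bits
ratio = original_size / compressed_size = 29056 / 18559.52 = 1.5656

Compression ratio = 1.5656


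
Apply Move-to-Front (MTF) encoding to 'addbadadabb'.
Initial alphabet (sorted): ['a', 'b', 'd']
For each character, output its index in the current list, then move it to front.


MTF encoding:
'a': index 0 in ['a', 'b', 'd'] -> ['a', 'b', 'd']
'd': index 2 in ['a', 'b', 'd'] -> ['d', 'a', 'b']
'd': index 0 in ['d', 'a', 'b'] -> ['d', 'a', 'b']
'b': index 2 in ['d', 'a', 'b'] -> ['b', 'd', 'a']
'a': index 2 in ['b', 'd', 'a'] -> ['a', 'b', 'd']
'd': index 2 in ['a', 'b', 'd'] -> ['d', 'a', 'b']
'a': index 1 in ['d', 'a', 'b'] -> ['a', 'd', 'b']
'd': index 1 in ['a', 'd', 'b'] -> ['d', 'a', 'b']
'a': index 1 in ['d', 'a', 'b'] -> ['a', 'd', 'b']
'b': index 2 in ['a', 'd', 'b'] -> ['b', 'a', 'd']
'b': index 0 in ['b', 'a', 'd'] -> ['b', 'a', 'd']


Output: [0, 2, 0, 2, 2, 2, 1, 1, 1, 2, 0]


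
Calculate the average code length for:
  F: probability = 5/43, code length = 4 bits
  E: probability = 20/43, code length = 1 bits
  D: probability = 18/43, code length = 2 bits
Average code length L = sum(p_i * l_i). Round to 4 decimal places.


Weighted contributions p_i * l_i:
  F: (5/43) * 4 = 20/43
  E: (20/43) * 1 = 20/43
  D: (18/43) * 2 = 36/43
Sum = (20 + 20 + 36)/43 = 76/43

L = 76/43 = 1.7674 bits/symbol


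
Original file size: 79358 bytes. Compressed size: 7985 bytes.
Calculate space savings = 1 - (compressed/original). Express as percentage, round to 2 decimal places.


ratio = compressed/original = 7985/79358 = 0.10062
savings = 1 - ratio = 1 - 0.10062 = 0.89938
as a percentage: 0.89938 * 100 = 89.94%

Space savings = 1 - 7985/79358 = 89.94%


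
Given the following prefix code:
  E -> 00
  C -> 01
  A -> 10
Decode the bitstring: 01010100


Decoding step by step:
Bits 01 -> C
Bits 01 -> C
Bits 01 -> C
Bits 00 -> E


Decoded message: CCCE


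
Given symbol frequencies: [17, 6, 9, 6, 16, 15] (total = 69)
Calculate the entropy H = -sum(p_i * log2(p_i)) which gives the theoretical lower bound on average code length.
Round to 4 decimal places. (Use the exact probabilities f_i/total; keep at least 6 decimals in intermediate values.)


Per-symbol terms -p_i * log2(p_i) with p_i = f_i/69:
  p = 17/69 = 0.246377: log2(p) = -2.021062, -p*log2(p) = 0.497943
  p = 6/69 = 0.086957: log2(p) = -3.523562, -p*log2(p) = 0.306397
  p = 9/69 = 0.130435: log2(p) = -2.938599, -p*log2(p) = 0.383296
  p = 6/69 = 0.086957: log2(p) = -3.523562, -p*log2(p) = 0.306397
  p = 16/69 = 0.231884: log2(p) = -2.108524, -p*log2(p) = 0.488933
  p = 15/69 = 0.217391: log2(p) = -2.201634, -p*log2(p) = 0.478616
H = 0.497943 + 0.306397 + 0.383296 + 0.306397 + 0.488933 + 0.478616 = 2.461582

H = 2.4616 bits/symbol


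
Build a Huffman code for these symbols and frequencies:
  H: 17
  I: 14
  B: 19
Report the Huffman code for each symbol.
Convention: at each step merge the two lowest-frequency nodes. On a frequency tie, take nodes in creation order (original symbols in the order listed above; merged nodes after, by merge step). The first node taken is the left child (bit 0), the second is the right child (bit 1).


Huffman tree construction:
Step 1: Merge I(14) + H(17) = 31
Step 2: Merge B(19) + (I+H)(31) = 50
Read each symbol's code off the tree from the root (left child = 0, right child = 1).

Codes:
  H: 11 (length 2)
  I: 10 (length 2)
  B: 0 (length 1)
Average code length: 81/50 = 1.6200 bits/symbol


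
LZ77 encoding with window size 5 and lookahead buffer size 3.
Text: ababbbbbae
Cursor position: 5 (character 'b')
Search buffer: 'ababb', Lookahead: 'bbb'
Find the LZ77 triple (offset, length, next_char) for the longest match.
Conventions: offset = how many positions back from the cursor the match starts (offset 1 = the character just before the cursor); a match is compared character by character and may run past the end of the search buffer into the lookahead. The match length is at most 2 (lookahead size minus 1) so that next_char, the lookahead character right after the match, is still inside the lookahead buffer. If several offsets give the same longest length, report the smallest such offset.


Try each offset into the search buffer:
  offset=1 (pos 4, char 'b'): match length 2
  offset=2 (pos 3, char 'b'): match length 2
  offset=3 (pos 2, char 'a'): match length 0
  offset=4 (pos 1, char 'b'): match length 1
  offset=5 (pos 0, char 'a'): match length 0
Longest match has length 2, found at offsets 1, 2; take the smallest, offset 1.
next_char = character at position 5 + 2 = 7 -> 'b'

Best match: offset=1, length=2 (matching 'bb' starting at position 4)
LZ77 triple: (1, 2, 'b')


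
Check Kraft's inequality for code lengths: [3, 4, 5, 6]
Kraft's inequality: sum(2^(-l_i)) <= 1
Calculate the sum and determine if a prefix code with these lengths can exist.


Sum = 2^(-3) + 2^(-4) + 2^(-5) + 2^(-6)
    = 0.125 + 0.0625 + 0.03125 + 0.015625
    = 15/64 = 0.234375
Since 0.234375 <= 1, Kraft's inequality IS satisfied.
A prefix code with these lengths CAN exist.

Kraft sum = 0.234375. Satisfied.


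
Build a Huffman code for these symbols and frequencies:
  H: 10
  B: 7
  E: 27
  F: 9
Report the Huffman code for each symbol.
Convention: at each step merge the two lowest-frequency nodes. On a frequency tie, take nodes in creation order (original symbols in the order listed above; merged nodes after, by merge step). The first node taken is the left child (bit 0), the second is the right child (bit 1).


Huffman tree construction:
Step 1: Merge B(7) + F(9) = 16
Step 2: Merge H(10) + (B+F)(16) = 26
Step 3: Merge (H+(B+F))(26) + E(27) = 53
Read each symbol's code off the tree from the root (left child = 0, right child = 1).

Codes:
  H: 00 (length 2)
  B: 010 (length 3)
  E: 1 (length 1)
  F: 011 (length 3)
Average code length: 95/53 = 1.7925 bits/symbol


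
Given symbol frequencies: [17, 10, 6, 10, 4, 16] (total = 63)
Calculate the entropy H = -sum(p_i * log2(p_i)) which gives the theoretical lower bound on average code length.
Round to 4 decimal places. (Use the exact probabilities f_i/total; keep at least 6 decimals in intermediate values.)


Per-symbol terms -p_i * log2(p_i) with p_i = f_i/63:
  p = 17/63 = 0.269841: log2(p) = -1.889817, -p*log2(p) = 0.509951
  p = 10/63 = 0.158730: log2(p) = -2.655352, -p*log2(p) = 0.421484
  p = 6/63 = 0.095238: log2(p) = -3.392317, -p*log2(p) = 0.323078
  p = 10/63 = 0.158730: log2(p) = -2.655352, -p*log2(p) = 0.421484
  p = 4/63 = 0.063492: log2(p) = -3.977280, -p*log2(p) = 0.252526
  p = 16/63 = 0.253968: log2(p) = -1.977280, -p*log2(p) = 0.502166
H = 0.509951 + 0.421484 + 0.323078 + 0.421484 + 0.252526 + 0.502166 = 2.430689

H = 2.4307 bits/symbol


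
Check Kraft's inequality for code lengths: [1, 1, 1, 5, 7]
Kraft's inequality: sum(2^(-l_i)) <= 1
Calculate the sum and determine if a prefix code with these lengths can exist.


Sum = 2^(-1) + 2^(-1) + 2^(-1) + 2^(-5) + 2^(-7)
    = 0.5 + 0.5 + 0.5 + 0.03125 + 0.0078125
    = 197/128 = 1.5390625
Since 1.5390625 > 1, Kraft's inequality is NOT satisfied.
A prefix code with these lengths CANNOT exist.

Kraft sum = 1.5390625. Not satisfied.


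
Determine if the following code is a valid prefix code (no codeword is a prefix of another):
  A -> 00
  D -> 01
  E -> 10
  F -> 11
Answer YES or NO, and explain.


Checking each pair (does one codeword prefix another?):
  A='00' vs D='01': no prefix
  A='00' vs E='10': no prefix
  A='00' vs F='11': no prefix
  D='01' vs A='00': no prefix
  D='01' vs E='10': no prefix
  D='01' vs F='11': no prefix
  E='10' vs A='00': no prefix
  E='10' vs D='01': no prefix
  E='10' vs F='11': no prefix
  F='11' vs A='00': no prefix
  F='11' vs D='01': no prefix
  F='11' vs E='10': no prefix
No violation found over all pairs.

YES -- this is a valid prefix code. No codeword is a prefix of any other codeword.


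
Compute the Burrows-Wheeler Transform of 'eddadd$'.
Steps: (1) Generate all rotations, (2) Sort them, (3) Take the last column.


Rotations (sorted):
  0: $eddadd -> last char: d
  1: add$edd -> last char: d
  2: d$eddad -> last char: d
  3: dadd$ed -> last char: d
  4: dd$edda -> last char: a
  5: ddadd$e -> last char: e
  6: eddadd$ -> last char: $


BWT = ddddae$


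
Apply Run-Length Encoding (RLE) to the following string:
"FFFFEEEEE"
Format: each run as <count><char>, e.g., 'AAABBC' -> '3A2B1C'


Scanning runs left to right:
  i=0: run of 'F' x 4 -> '4F'
  i=4: run of 'E' x 5 -> '5E'

RLE = 4F5E


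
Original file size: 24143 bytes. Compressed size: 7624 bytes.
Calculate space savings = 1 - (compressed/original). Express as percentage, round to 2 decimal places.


ratio = compressed/original = 7624/24143 = 0.315785
savings = 1 - ratio = 1 - 0.315785 = 0.684215
as a percentage: 0.684215 * 100 = 68.42%

Space savings = 1 - 7624/24143 = 68.42%


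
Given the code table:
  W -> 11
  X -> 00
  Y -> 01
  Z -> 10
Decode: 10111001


Decoding:
10 -> Z
11 -> W
10 -> Z
01 -> Y


Result: ZWZY


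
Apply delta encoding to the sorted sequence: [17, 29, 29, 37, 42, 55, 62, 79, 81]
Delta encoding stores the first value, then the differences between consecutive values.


First value: 17
Deltas:
  29 - 17 = 12
  29 - 29 = 0
  37 - 29 = 8
  42 - 37 = 5
  55 - 42 = 13
  62 - 55 = 7
  79 - 62 = 17
  81 - 79 = 2


Delta encoded: [17, 12, 0, 8, 5, 13, 7, 17, 2]


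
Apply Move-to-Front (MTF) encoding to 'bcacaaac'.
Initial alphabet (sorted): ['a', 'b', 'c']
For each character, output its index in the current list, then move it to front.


MTF encoding:
'b': index 1 in ['a', 'b', 'c'] -> ['b', 'a', 'c']
'c': index 2 in ['b', 'a', 'c'] -> ['c', 'b', 'a']
'a': index 2 in ['c', 'b', 'a'] -> ['a', 'c', 'b']
'c': index 1 in ['a', 'c', 'b'] -> ['c', 'a', 'b']
'a': index 1 in ['c', 'a', 'b'] -> ['a', 'c', 'b']
'a': index 0 in ['a', 'c', 'b'] -> ['a', 'c', 'b']
'a': index 0 in ['a', 'c', 'b'] -> ['a', 'c', 'b']
'c': index 1 in ['a', 'c', 'b'] -> ['c', 'a', 'b']


Output: [1, 2, 2, 1, 1, 0, 0, 1]


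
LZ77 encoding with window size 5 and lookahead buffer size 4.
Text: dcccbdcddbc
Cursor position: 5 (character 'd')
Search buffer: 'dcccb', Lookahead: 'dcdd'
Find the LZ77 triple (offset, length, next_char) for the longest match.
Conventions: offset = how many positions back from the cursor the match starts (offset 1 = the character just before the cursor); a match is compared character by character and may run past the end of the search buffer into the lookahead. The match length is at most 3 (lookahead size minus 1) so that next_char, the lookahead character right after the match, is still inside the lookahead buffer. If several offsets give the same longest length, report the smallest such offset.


Try each offset into the search buffer:
  offset=1 (pos 4, char 'b'): match length 0
  offset=2 (pos 3, char 'c'): match length 0
  offset=3 (pos 2, char 'c'): match length 0
  offset=4 (pos 1, char 'c'): match length 0
  offset=5 (pos 0, char 'd'): match length 2
Longest match has length 2 at offset 5.
next_char = character at position 5 + 2 = 7 -> 'd'

Best match: offset=5, length=2 (matching 'dc' starting at position 0)
LZ77 triple: (5, 2, 'd')


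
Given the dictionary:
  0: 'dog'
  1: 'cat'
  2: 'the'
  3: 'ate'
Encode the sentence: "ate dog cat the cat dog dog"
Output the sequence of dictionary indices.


Look up each word in the dictionary:
  'ate' -> 3
  'dog' -> 0
  'cat' -> 1
  'the' -> 2
  'cat' -> 1
  'dog' -> 0
  'dog' -> 0

Encoded: [3, 0, 1, 2, 1, 0, 0]


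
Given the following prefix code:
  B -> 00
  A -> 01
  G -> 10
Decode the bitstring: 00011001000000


Decoding step by step:
Bits 00 -> B
Bits 01 -> A
Bits 10 -> G
Bits 01 -> A
Bits 00 -> B
Bits 00 -> B
Bits 00 -> B


Decoded message: BAGABBB


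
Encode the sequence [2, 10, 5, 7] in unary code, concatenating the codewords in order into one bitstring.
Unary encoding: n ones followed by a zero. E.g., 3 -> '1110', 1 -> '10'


Encode each number as n ones followed by a terminating 0:
  2 -> 110 (3 bits)
  10 -> 11111111110 (11 bits)
  5 -> 111110 (6 bits)
  7 -> 11111110 (8 bits)
Total length = 3 + 11 + 6 + 8 = 28 bits.

Unary([2, 10, 5, 7]) = 1101111111111011111011111110 (28 bits)


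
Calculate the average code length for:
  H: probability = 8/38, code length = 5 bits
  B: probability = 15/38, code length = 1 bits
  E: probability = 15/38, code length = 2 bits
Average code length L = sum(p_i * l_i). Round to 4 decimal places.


Weighted contributions p_i * l_i:
  H: (8/38) * 5 = 40/38
  B: (15/38) * 1 = 15/38
  E: (15/38) * 2 = 30/38
Sum = (40 + 15 + 30)/38 = 85/38

L = 85/38 = 2.2368 bits/symbol


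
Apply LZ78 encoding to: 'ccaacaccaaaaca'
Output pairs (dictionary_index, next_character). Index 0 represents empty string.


LZ78 encoding steps:
Dictionary: {0: ''}
Step 1: w='' (idx 0), next='c' -> output (0, 'c'), add 'c' as idx 1
Step 2: w='c' (idx 1), next='a' -> output (1, 'a'), add 'ca' as idx 2
Step 3: w='' (idx 0), next='a' -> output (0, 'a'), add 'a' as idx 3
Step 4: w='ca' (idx 2), next='c' -> output (2, 'c'), add 'cac' as idx 4
Step 5: w='ca' (idx 2), next='a' -> output (2, 'a'), add 'caa' as idx 5
Step 6: w='a' (idx 3), next='a' -> output (3, 'a'), add 'aa' as idx 6
Step 7: w='ca' (idx 2), end of input -> output (2, '')


Encoded: [(0, 'c'), (1, 'a'), (0, 'a'), (2, 'c'), (2, 'a'), (3, 'a'), (2, '')]


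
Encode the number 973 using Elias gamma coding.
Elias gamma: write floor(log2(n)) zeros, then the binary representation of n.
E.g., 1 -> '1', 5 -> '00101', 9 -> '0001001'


num_bits = floor(log2(973)) + 1 = 10
leading_zeros = num_bits - 1 = 9
binary(973) = 1111001101

Elias gamma(973) = '000000000' + '1111001101' = 0000000001111001101 (19 bits)


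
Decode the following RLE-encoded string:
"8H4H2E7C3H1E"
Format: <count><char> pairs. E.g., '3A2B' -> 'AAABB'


Expanding each <count><char> pair:
  8H -> 'HHHHHHHH'
  4H -> 'HHHH'
  2E -> 'EE'
  7C -> 'CCCCCCC'
  3H -> 'HHH'
  1E -> 'E'

Decoded = HHHHHHHHHHHHEECCCCCCCHHHE


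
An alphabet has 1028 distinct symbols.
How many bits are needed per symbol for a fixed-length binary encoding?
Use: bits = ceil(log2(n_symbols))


log2(1028) = 10.0056
Bracket: 2^10 = 1024 < 1028 <= 2^11 = 2048
So ceil(log2(1028)) = 11

bits = ceil(log2(1028)) = ceil(10.0056) = 11 bits


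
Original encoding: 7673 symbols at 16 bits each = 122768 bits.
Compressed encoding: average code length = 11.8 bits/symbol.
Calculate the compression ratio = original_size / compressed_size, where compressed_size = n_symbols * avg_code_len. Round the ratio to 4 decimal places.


original_size = n_symbols * orig_bits = 7673 * 16 = 122768 bits
compressed_size = n_symbols * avg_code_len = 7673 * 11.8 = 90541.4 bits
ratio = original_size / compressed_size = 122768 / 90541.4 = 1.3559

Compression ratio = 1.3559


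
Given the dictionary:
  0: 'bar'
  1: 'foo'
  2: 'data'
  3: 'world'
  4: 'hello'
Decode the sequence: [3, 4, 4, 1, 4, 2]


Look up each index in the dictionary:
  3 -> 'world'
  4 -> 'hello'
  4 -> 'hello'
  1 -> 'foo'
  4 -> 'hello'
  2 -> 'data'

Decoded: "world hello hello foo hello data"


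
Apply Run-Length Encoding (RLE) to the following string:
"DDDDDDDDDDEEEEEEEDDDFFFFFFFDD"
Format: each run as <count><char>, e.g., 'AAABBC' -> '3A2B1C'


Scanning runs left to right:
  i=0: run of 'D' x 10 -> '10D'
  i=10: run of 'E' x 7 -> '7E'
  i=17: run of 'D' x 3 -> '3D'
  i=20: run of 'F' x 7 -> '7F'
  i=27: run of 'D' x 2 -> '2D'

RLE = 10D7E3D7F2D


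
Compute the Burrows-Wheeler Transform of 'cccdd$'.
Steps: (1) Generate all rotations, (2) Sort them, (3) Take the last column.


Rotations (sorted):
  0: $cccdd -> last char: d
  1: cccdd$ -> last char: $
  2: ccdd$c -> last char: c
  3: cdd$cc -> last char: c
  4: d$cccd -> last char: d
  5: dd$ccc -> last char: c


BWT = d$ccdc


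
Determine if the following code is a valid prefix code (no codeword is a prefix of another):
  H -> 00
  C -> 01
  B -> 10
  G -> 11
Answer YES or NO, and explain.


Checking each pair (does one codeword prefix another?):
  H='00' vs C='01': no prefix
  H='00' vs B='10': no prefix
  H='00' vs G='11': no prefix
  C='01' vs H='00': no prefix
  C='01' vs B='10': no prefix
  C='01' vs G='11': no prefix
  B='10' vs H='00': no prefix
  B='10' vs C='01': no prefix
  B='10' vs G='11': no prefix
  G='11' vs H='00': no prefix
  G='11' vs C='01': no prefix
  G='11' vs B='10': no prefix
No violation found over all pairs.

YES -- this is a valid prefix code. No codeword is a prefix of any other codeword.


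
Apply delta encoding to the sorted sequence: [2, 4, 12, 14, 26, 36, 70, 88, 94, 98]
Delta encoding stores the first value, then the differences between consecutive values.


First value: 2
Deltas:
  4 - 2 = 2
  12 - 4 = 8
  14 - 12 = 2
  26 - 14 = 12
  36 - 26 = 10
  70 - 36 = 34
  88 - 70 = 18
  94 - 88 = 6
  98 - 94 = 4


Delta encoded: [2, 2, 8, 2, 12, 10, 34, 18, 6, 4]


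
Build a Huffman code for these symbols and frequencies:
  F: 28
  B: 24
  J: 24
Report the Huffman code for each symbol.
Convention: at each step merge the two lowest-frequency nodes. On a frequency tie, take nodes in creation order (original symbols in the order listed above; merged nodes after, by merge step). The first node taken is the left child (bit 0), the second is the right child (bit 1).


Huffman tree construction:
Step 1: Merge B(24) + J(24) = 48
Step 2: Merge F(28) + (B+J)(48) = 76
Read each symbol's code off the tree from the root (left child = 0, right child = 1).

Codes:
  F: 0 (length 1)
  B: 10 (length 2)
  J: 11 (length 2)
Average code length: 124/76 = 1.6316 bits/symbol


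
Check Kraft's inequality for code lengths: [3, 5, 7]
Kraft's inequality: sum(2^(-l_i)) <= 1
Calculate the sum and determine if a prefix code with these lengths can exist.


Sum = 2^(-3) + 2^(-5) + 2^(-7)
    = 0.125 + 0.03125 + 0.0078125
    = 21/128 = 0.1640625
Since 0.1640625 <= 1, Kraft's inequality IS satisfied.
A prefix code with these lengths CAN exist.

Kraft sum = 0.1640625. Satisfied.


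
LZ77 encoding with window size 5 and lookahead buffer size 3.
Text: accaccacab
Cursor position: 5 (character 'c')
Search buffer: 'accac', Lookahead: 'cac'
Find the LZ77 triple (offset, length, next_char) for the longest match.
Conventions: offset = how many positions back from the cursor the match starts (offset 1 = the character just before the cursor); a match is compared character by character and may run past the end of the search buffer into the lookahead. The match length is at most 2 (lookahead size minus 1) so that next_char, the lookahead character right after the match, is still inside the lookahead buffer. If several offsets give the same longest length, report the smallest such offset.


Try each offset into the search buffer:
  offset=1 (pos 4, char 'c'): match length 1
  offset=2 (pos 3, char 'a'): match length 0
  offset=3 (pos 2, char 'c'): match length 2
  offset=4 (pos 1, char 'c'): match length 1
  offset=5 (pos 0, char 'a'): match length 0
Longest match has length 2 at offset 3.
next_char = character at position 5 + 2 = 7 -> 'c'

Best match: offset=3, length=2 (matching 'ca' starting at position 2)
LZ77 triple: (3, 2, 'c')


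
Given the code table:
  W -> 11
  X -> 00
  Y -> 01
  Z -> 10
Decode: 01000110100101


Decoding:
01 -> Y
00 -> X
01 -> Y
10 -> Z
10 -> Z
01 -> Y
01 -> Y


Result: YXYZZYY


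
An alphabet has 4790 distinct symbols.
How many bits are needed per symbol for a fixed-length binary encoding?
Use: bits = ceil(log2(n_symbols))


log2(4790) = 12.2258
Bracket: 2^12 = 4096 < 4790 <= 2^13 = 8192
So ceil(log2(4790)) = 13

bits = ceil(log2(4790)) = ceil(12.2258) = 13 bits


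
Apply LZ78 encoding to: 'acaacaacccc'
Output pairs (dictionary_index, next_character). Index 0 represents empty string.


LZ78 encoding steps:
Dictionary: {0: ''}
Step 1: w='' (idx 0), next='a' -> output (0, 'a'), add 'a' as idx 1
Step 2: w='' (idx 0), next='c' -> output (0, 'c'), add 'c' as idx 2
Step 3: w='a' (idx 1), next='a' -> output (1, 'a'), add 'aa' as idx 3
Step 4: w='c' (idx 2), next='a' -> output (2, 'a'), add 'ca' as idx 4
Step 5: w='a' (idx 1), next='c' -> output (1, 'c'), add 'ac' as idx 5
Step 6: w='c' (idx 2), next='c' -> output (2, 'c'), add 'cc' as idx 6
Step 7: w='c' (idx 2), end of input -> output (2, '')


Encoded: [(0, 'a'), (0, 'c'), (1, 'a'), (2, 'a'), (1, 'c'), (2, 'c'), (2, '')]


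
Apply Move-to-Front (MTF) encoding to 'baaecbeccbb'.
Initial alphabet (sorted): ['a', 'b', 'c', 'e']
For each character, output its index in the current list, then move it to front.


MTF encoding:
'b': index 1 in ['a', 'b', 'c', 'e'] -> ['b', 'a', 'c', 'e']
'a': index 1 in ['b', 'a', 'c', 'e'] -> ['a', 'b', 'c', 'e']
'a': index 0 in ['a', 'b', 'c', 'e'] -> ['a', 'b', 'c', 'e']
'e': index 3 in ['a', 'b', 'c', 'e'] -> ['e', 'a', 'b', 'c']
'c': index 3 in ['e', 'a', 'b', 'c'] -> ['c', 'e', 'a', 'b']
'b': index 3 in ['c', 'e', 'a', 'b'] -> ['b', 'c', 'e', 'a']
'e': index 2 in ['b', 'c', 'e', 'a'] -> ['e', 'b', 'c', 'a']
'c': index 2 in ['e', 'b', 'c', 'a'] -> ['c', 'e', 'b', 'a']
'c': index 0 in ['c', 'e', 'b', 'a'] -> ['c', 'e', 'b', 'a']
'b': index 2 in ['c', 'e', 'b', 'a'] -> ['b', 'c', 'e', 'a']
'b': index 0 in ['b', 'c', 'e', 'a'] -> ['b', 'c', 'e', 'a']


Output: [1, 1, 0, 3, 3, 3, 2, 2, 0, 2, 0]


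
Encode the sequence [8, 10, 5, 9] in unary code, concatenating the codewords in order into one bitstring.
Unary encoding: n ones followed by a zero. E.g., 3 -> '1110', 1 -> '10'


Encode each number as n ones followed by a terminating 0:
  8 -> 111111110 (9 bits)
  10 -> 11111111110 (11 bits)
  5 -> 111110 (6 bits)
  9 -> 1111111110 (10 bits)
Total length = 9 + 11 + 6 + 10 = 36 bits.

Unary([8, 10, 5, 9]) = 111111110111111111101111101111111110 (36 bits)


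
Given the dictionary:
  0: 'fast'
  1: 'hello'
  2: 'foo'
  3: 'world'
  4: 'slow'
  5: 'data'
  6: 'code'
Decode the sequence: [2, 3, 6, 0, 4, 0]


Look up each index in the dictionary:
  2 -> 'foo'
  3 -> 'world'
  6 -> 'code'
  0 -> 'fast'
  4 -> 'slow'
  0 -> 'fast'

Decoded: "foo world code fast slow fast"


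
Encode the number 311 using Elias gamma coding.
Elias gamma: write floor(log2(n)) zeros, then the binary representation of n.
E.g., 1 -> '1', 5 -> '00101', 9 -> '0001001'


num_bits = floor(log2(311)) + 1 = 9
leading_zeros = num_bits - 1 = 8
binary(311) = 100110111

Elias gamma(311) = '00000000' + '100110111' = 00000000100110111 (17 bits)


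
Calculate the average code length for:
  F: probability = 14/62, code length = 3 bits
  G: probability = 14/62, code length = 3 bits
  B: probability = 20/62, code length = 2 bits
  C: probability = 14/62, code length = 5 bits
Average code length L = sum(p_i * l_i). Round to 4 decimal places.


Weighted contributions p_i * l_i:
  F: (14/62) * 3 = 42/62
  G: (14/62) * 3 = 42/62
  B: (20/62) * 2 = 40/62
  C: (14/62) * 5 = 70/62
Sum = (42 + 42 + 40 + 70)/62 = 194/62

L = 194/62 = 3.1290 bits/symbol


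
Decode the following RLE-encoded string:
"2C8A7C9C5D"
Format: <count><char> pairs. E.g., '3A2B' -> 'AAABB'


Expanding each <count><char> pair:
  2C -> 'CC'
  8A -> 'AAAAAAAA'
  7C -> 'CCCCCCC'
  9C -> 'CCCCCCCCC'
  5D -> 'DDDDD'

Decoded = CCAAAAAAAACCCCCCCCCCCCCCCCDDDDD


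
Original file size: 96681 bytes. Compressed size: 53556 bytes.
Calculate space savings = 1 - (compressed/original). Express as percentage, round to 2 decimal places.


ratio = compressed/original = 53556/96681 = 0.553945
savings = 1 - ratio = 1 - 0.553945 = 0.446055
as a percentage: 0.446055 * 100 = 44.61%

Space savings = 1 - 53556/96681 = 44.61%


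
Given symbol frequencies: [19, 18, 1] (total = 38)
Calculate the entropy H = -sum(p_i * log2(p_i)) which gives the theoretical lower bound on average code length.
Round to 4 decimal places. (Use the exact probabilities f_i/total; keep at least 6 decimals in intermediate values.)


Per-symbol terms -p_i * log2(p_i) with p_i = f_i/38:
  p = 19/38 = 0.500000: log2(p) = -1.000000, -p*log2(p) = 0.500000
  p = 18/38 = 0.473684: log2(p) = -1.078003, -p*log2(p) = 0.510633
  p = 1/38 = 0.026316: log2(p) = -5.247928, -p*log2(p) = 0.138103
H = 0.500000 + 0.510633 + 0.138103 = 1.148736

H = 1.1487 bits/symbol


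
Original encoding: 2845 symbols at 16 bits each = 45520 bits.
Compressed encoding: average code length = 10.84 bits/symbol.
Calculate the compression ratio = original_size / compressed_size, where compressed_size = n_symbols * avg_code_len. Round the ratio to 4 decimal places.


original_size = n_symbols * orig_bits = 2845 * 16 = 45520 bits
compressed_size = n_symbols * avg_code_len = 2845 * 10.84 = 30839.8 bits
ratio = original_size / compressed_size = 45520 / 30839.8 = 1.476

Compression ratio = 1.476


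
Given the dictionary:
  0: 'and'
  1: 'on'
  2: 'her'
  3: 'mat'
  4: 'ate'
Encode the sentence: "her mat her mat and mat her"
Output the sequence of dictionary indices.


Look up each word in the dictionary:
  'her' -> 2
  'mat' -> 3
  'her' -> 2
  'mat' -> 3
  'and' -> 0
  'mat' -> 3
  'her' -> 2

Encoded: [2, 3, 2, 3, 0, 3, 2]


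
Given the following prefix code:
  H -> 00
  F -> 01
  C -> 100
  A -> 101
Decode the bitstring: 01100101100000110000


Decoding step by step:
Bits 01 -> F
Bits 100 -> C
Bits 101 -> A
Bits 100 -> C
Bits 00 -> H
Bits 01 -> F
Bits 100 -> C
Bits 00 -> H


Decoded message: FCACHFCH


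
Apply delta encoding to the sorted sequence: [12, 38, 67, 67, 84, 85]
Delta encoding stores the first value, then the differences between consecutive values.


First value: 12
Deltas:
  38 - 12 = 26
  67 - 38 = 29
  67 - 67 = 0
  84 - 67 = 17
  85 - 84 = 1


Delta encoded: [12, 26, 29, 0, 17, 1]


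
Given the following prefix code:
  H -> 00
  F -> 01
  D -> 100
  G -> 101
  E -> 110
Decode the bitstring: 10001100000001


Decoding step by step:
Bits 100 -> D
Bits 01 -> F
Bits 100 -> D
Bits 00 -> H
Bits 00 -> H
Bits 01 -> F


Decoded message: DFDHHF


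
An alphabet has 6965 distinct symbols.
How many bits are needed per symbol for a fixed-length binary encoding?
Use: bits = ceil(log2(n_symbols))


log2(6965) = 12.7659
Bracket: 2^12 = 4096 < 6965 <= 2^13 = 8192
So ceil(log2(6965)) = 13

bits = ceil(log2(6965)) = ceil(12.7659) = 13 bits


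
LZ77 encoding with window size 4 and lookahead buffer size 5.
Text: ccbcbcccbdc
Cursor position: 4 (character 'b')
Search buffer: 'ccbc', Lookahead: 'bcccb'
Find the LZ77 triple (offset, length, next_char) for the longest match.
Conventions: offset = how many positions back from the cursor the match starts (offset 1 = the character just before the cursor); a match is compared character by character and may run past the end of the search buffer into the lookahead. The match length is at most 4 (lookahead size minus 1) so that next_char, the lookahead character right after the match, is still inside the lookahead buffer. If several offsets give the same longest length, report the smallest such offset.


Try each offset into the search buffer:
  offset=1 (pos 3, char 'c'): match length 0
  offset=2 (pos 2, char 'b'): match length 2
  offset=3 (pos 1, char 'c'): match length 0
  offset=4 (pos 0, char 'c'): match length 0
Longest match has length 2 at offset 2.
next_char = character at position 4 + 2 = 6 -> 'c'

Best match: offset=2, length=2 (matching 'bc' starting at position 2)
LZ77 triple: (2, 2, 'c')
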